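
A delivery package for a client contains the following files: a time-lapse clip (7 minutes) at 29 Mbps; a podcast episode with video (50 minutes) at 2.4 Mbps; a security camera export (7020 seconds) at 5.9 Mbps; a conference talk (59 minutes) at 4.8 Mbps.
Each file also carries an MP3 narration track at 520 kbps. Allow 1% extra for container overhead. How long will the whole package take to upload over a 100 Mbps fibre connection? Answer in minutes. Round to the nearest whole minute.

Audio: 520 kbps = 0.520 Mbps.
time-lapse clip: 29.520 Mbps × 420 s × 1.01 = 12522.4 Mb
podcast episode with video: 2.920 Mbps × 3000 s × 1.01 = 8847.6 Mb
security camera export: 6.420 Mbps × 7020 s × 1.01 = 45519.1 Mb
conference talk: 5.320 Mbps × 3540 s × 1.01 = 19021.1 Mb
Total: 85910.2 Mb = 10738.8 MB.
At 100 Mbps: 85910.2 / 100 = 859 s ≈ 14.3 minutes.

14 minutes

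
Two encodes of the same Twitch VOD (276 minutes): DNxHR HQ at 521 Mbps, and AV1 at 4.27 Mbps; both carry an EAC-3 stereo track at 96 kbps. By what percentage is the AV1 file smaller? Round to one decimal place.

99.2%

276 min = 16560 s
Audio: 96 kbps = 0.096 Mbps.
DNxHR HQ: 521.096 Mbps × 16560 s = 8629349.8 Mb = 1078.669 GB.
AV1: 4.366 Mbps × 16560 s = 72301.0 Mb = 9.038 GB.
Reduction: (1 − 9.038/1078.669) × 100 = 99.16%.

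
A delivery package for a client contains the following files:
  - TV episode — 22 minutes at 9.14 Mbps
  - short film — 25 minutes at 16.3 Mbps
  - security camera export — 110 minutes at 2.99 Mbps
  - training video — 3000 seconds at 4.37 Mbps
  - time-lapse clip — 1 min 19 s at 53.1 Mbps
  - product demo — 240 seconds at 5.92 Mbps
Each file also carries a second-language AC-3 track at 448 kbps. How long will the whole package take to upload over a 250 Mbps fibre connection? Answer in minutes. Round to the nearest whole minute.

5 minutes

Audio: 448 kbps = 0.448 Mbps.
TV episode: 9.588 Mbps × 1320 s = 12656.2 Mb
short film: 16.748 Mbps × 1500 s = 25122.0 Mb
security camera export: 3.438 Mbps × 6600 s = 22690.8 Mb
training video: 4.818 Mbps × 3000 s = 14454.0 Mb
time-lapse clip: 53.548 Mbps × 79 s = 4230.3 Mb
product demo: 6.368 Mbps × 240 s = 1528.3 Mb
Total: 80681.6 Mb = 10085.2 MB.
At 250 Mbps: 80681.6 / 250 = 323 s ≈ 5.38 minutes.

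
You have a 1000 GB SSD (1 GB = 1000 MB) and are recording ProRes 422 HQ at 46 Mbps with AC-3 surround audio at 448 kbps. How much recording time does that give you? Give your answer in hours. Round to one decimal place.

47.8 hours

Audio: 448 kbps = 0.448 Mbps.
Total bitrate: 46 + 0.448 = 46.448 Mbps.
Capacity: 1000 GB = 8,000,000 Mb.
Recording time: 8,000,000 / 46.448 = 172,236 s ≈ 47.8 hours.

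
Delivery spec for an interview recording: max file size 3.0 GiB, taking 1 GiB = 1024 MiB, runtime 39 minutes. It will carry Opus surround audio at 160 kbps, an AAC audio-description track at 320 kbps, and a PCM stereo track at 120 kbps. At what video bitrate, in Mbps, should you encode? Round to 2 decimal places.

Budget: 3.0 GiB = 25769.8 Mb.
39 min = 2340 s
Total bitrate budget: 25769.8 Mb / 2340 s = 11.013 Mbps.
Audio total: 160 + 320 + 120 = 600 kbps = 0.600 Mbps.
Video: 11.013 − 0.600 = 10.413 Mbps.

10.41 Mbps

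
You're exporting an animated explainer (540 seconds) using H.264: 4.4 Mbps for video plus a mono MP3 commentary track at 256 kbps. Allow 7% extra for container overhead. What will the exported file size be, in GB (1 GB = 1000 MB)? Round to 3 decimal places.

Audio: 256 kbps = 0.256 Mbps.
Total bitrate: 4.4 + 0.256 = 4.656 Mbps.
Stream data: 4.656 Mbps × 540 s = 2514.2 Mb.
With 7% container overhead: ×1.07.
2,690 Mb ÷ 8 = 336.3 MB → 0.3363 GB.

0.336 GB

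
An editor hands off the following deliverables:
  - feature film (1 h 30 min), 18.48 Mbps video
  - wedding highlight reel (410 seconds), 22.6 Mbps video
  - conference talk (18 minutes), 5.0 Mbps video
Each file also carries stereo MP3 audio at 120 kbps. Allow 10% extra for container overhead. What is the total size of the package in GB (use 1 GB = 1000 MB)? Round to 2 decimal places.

Audio: 120 kbps = 0.120 Mbps.
feature film: 18.600 Mbps × 5400 s × 1.10 = 110484.0 Mb
wedding highlight reel: 22.720 Mbps × 410 s × 1.10 = 10246.7 Mb
conference talk: 5.120 Mbps × 1080 s × 1.10 = 6082.6 Mb
Total: 126813.3 Mb = 15851.7 MB.
= 15.85 GB.

15.85 GB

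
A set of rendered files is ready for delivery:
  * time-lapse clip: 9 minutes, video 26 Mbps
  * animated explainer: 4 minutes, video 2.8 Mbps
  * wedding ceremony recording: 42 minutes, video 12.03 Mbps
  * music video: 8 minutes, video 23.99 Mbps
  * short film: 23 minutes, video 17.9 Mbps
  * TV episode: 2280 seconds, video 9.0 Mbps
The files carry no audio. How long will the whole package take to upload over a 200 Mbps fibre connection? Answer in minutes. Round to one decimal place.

time-lapse clip: 26.000 Mbps × 540 s = 14040.0 Mb
animated explainer: 2.800 Mbps × 240 s = 672.0 Mb
wedding ceremony recording: 12.030 Mbps × 2520 s = 30315.6 Mb
music video: 23.990 Mbps × 480 s = 11515.2 Mb
short film: 17.900 Mbps × 1380 s = 24702.0 Mb
TV episode: 9.000 Mbps × 2280 s = 20520.0 Mb
Total: 101764.8 Mb = 12720.6 MB.
At 200 Mbps: 101764.8 / 200 = 509 s ≈ 8.48 minutes.

8.5 minutes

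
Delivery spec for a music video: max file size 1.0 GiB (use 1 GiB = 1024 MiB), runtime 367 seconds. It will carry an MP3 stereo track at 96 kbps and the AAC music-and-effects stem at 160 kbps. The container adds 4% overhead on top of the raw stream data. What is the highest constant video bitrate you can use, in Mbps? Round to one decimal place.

22.2 Mbps

Budget: 1.0 GiB = 8589.9 Mb.
Stream payload after overhead: 8589.9 / 1.04 = 8259.6 Mb.
Total bitrate budget: 8259.6 Mb / 367 s = 22.506 Mbps.
Audio total: 96 + 160 = 256 kbps = 0.256 Mbps.
Video: 22.506 − 0.256 = 22.250 Mbps.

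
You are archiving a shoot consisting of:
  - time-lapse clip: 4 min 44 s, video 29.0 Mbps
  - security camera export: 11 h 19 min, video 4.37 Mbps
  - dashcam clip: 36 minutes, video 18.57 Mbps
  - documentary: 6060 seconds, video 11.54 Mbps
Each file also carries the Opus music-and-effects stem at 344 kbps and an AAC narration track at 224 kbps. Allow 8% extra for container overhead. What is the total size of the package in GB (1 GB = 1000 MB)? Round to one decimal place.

43.8 GB

Audio total: 344 + 224 = 568 kbps = 0.568 Mbps.
time-lapse clip: 29.568 Mbps × 284 s × 1.08 = 9069.1 Mb
security camera export: 4.938 Mbps × 40740 s × 1.08 = 217268.0 Mb
dashcam clip: 19.138 Mbps × 2160 s × 1.08 = 44645.1 Mb
documentary: 12.108 Mbps × 6060 s × 1.08 = 79244.4 Mb
Total: 350226.7 Mb = 43778.3 MB.
= 43.78 GB.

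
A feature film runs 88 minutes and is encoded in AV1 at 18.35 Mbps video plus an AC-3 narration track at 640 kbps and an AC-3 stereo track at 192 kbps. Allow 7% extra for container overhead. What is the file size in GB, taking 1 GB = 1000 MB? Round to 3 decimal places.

88 min = 5280 s
Audio total: 640 + 192 = 832 kbps = 0.832 Mbps.
Total bitrate: 18.35 + 0.832 = 19.182 Mbps.
Stream data: 19.182 Mbps × 5280 s = 101281.0 Mb.
With 7% container overhead: ×1.07.
108,371 Mb ÷ 8 = 13,546 MB → 13.55 GB.

13.546 GB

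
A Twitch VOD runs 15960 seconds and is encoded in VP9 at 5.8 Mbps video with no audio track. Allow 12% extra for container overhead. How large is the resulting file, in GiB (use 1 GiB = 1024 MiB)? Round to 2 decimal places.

12.07 GiB

Total bitrate: 5.8 Mbps.
Stream data: 5.800 Mbps × 15960 s = 92568.0 Mb.
With 12% container overhead: ×1.12.
103,676 Mb = 12,959,520,000 bytes ÷ 1,073,741,824 = 12.07 GiB.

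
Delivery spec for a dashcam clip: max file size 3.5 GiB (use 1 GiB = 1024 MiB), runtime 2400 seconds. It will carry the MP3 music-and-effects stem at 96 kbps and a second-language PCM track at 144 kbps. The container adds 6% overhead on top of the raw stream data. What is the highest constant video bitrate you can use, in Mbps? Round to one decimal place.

Budget: 3.5 GiB = 30064.8 Mb.
Stream payload after overhead: 30064.8 / 1.06 = 28363.0 Mb.
Total bitrate budget: 28363.0 Mb / 2400 s = 11.818 Mbps.
Audio total: 96 + 144 = 240 kbps = 0.240 Mbps.
Video: 11.818 − 0.240 = 11.578 Mbps.

11.6 Mbps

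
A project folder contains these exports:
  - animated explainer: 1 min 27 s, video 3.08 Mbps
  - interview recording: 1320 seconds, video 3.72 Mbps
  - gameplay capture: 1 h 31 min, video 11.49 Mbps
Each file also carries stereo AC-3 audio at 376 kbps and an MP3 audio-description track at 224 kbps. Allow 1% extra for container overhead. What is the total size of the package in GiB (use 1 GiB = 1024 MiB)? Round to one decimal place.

Audio total: 376 + 224 = 600 kbps = 0.600 Mbps.
animated explainer: 3.680 Mbps × 87 s × 1.01 = 323.4 Mb
interview recording: 4.320 Mbps × 1320 s × 1.01 = 5759.4 Mb
gameplay capture: 12.090 Mbps × 5460 s × 1.01 = 66671.5 Mb
Total: 72754.3 Mb = 9094.3 MB.
= 8.470 GiB.

8.5 GiB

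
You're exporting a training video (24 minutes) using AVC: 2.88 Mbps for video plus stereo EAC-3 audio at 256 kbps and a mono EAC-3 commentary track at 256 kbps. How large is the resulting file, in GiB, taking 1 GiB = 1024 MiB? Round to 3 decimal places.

24 min = 1440 s
Audio total: 256 + 256 = 512 kbps = 0.512 Mbps.
Total bitrate: 2.88 + 0.512 = 3.392 Mbps.
Stream data: 3.392 Mbps × 1440 s = 4884.5 Mb.
4,884 Mb = 610,560,000 bytes ÷ 1,073,741,824 = 0.5686 GiB.

0.569 GiB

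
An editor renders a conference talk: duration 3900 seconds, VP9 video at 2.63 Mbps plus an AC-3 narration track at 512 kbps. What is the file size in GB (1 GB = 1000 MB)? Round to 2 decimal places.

1.53 GB

Audio: 512 kbps = 0.512 Mbps.
Total bitrate: 2.63 + 0.512 = 3.142 Mbps.
Stream data: 3.142 Mbps × 3900 s = 12253.8 Mb.
12,254 Mb ÷ 8 = 1,532 MB → 1.532 GB.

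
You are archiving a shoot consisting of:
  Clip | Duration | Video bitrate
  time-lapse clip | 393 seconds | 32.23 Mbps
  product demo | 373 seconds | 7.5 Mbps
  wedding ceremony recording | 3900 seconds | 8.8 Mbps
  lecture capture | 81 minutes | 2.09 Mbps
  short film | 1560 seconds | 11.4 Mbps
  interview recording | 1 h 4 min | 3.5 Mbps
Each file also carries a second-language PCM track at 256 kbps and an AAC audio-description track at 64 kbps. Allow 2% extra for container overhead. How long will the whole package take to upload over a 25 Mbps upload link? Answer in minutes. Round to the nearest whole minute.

65 minutes

Audio total: 256 + 64 = 320 kbps = 0.320 Mbps.
time-lapse clip: 32.550 Mbps × 393 s × 1.02 = 13048.0 Mb
product demo: 7.820 Mbps × 373 s × 1.02 = 2975.2 Mb
wedding ceremony recording: 9.120 Mbps × 3900 s × 1.02 = 36279.4 Mb
lecture capture: 2.410 Mbps × 4860 s × 1.02 = 11946.9 Mb
short film: 11.720 Mbps × 1560 s × 1.02 = 18648.9 Mb
interview recording: 3.820 Mbps × 3840 s × 1.02 = 14962.2 Mb
Total: 97860.4 Mb = 12232.6 MB.
At 25 Mbps: 97860.4 / 25 = 3914 s ≈ 65.2 minutes.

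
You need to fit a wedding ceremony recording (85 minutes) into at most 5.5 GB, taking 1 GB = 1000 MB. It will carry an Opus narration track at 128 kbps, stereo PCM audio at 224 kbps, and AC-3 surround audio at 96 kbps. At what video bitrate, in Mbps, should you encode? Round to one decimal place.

Budget: 5.5 GB = 44000.0 Mb.
85 min = 5100 s
Total bitrate budget: 44000.0 Mb / 5100 s = 8.627 Mbps.
Audio total: 128 + 224 + 96 = 448 kbps = 0.448 Mbps.
Video: 8.627 − 0.448 = 8.179 Mbps.

8.2 Mbps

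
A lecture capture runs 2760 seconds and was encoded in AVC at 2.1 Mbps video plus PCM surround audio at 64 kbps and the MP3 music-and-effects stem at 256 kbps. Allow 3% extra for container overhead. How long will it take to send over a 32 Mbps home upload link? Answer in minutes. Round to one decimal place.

Audio total: 64 + 256 = 320 kbps = 0.320 Mbps.
Total bitrate: 2.420 Mbps.
File: 2.420 Mbps × 2760 s = 6679.2 Mb.
With 3% container overhead: ×1.03. → 6879.6 Mb.
At 32 Mbps: 6879.6 / 32 = 215.0 s ≈ 3.58 minutes.

3.6 minutes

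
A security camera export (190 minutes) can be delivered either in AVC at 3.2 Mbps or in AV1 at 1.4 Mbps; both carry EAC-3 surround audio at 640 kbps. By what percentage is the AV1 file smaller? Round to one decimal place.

46.9%

190 min = 11400 s
Audio: 640 kbps = 0.640 Mbps.
AVC: 3.840 Mbps × 11400 s = 43776.0 Mb = 5.472 GB.
AV1: 2.040 Mbps × 11400 s = 23256.0 Mb = 2.907 GB.
Reduction: (1 − 2.907/5.472) × 100 = 46.88%.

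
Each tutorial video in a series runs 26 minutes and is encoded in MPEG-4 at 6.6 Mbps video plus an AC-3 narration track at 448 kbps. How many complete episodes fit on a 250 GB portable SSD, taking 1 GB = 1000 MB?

181

26 min = 1560 s
Audio: 448 kbps = 0.448 Mbps.
Total bitrate: 7.048 Mbps.
Per item: 7.048 Mbps × 1560 s = 10,995 Mb = 1,374 MB.
Capacity: 250 GB = 2,000,000 Mb; 181.90 items → 181 complete.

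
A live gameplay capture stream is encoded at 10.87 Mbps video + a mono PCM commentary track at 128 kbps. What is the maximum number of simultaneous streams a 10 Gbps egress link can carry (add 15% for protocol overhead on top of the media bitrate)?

790

Audio: 128 kbps = 0.128 Mbps.
Per-viewer media rate: 10.998 Mbps.
On the wire with 15% overhead: 12.648 Mbps.
10 Gbps = 10,000 Mbps; 10,000 / 12.648 = 790.66 → 790 viewers.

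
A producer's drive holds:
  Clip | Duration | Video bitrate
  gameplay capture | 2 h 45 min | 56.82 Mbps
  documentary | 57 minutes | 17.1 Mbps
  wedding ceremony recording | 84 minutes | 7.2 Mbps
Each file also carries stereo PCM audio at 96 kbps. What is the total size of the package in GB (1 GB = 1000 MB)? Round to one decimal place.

Audio: 96 kbps = 0.096 Mbps.
gameplay capture: 56.916 Mbps × 9900 s = 563468.4 Mb
documentary: 17.196 Mbps × 3420 s = 58810.3 Mb
wedding ceremony recording: 7.296 Mbps × 5040 s = 36771.8 Mb
Total: 659050.6 Mb = 82381.3 MB.
= 82.38 GB.

82.4 GB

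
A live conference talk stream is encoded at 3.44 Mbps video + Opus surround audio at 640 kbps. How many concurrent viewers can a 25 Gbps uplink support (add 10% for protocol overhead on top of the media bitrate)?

Audio: 640 kbps = 0.640 Mbps.
Per-viewer media rate: 4.080 Mbps.
On the wire with 10% overhead: 4.488 Mbps.
25 Gbps = 25,000 Mbps; 25,000 / 4.488 = 5570.41 → 5570 viewers.

5570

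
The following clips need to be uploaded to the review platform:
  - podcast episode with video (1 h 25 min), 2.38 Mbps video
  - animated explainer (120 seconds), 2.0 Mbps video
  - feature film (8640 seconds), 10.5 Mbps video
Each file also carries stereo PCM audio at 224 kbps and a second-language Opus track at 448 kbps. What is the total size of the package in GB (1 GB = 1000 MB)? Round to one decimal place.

Audio total: 224 + 448 = 672 kbps = 0.672 Mbps.
podcast episode with video: 3.052 Mbps × 5100 s = 15565.2 Mb
animated explainer: 2.672 Mbps × 120 s = 320.6 Mb
feature film: 11.172 Mbps × 8640 s = 96526.1 Mb
Total: 112411.9 Mb = 14051.5 MB.
= 14.05 GB.

14.1 GB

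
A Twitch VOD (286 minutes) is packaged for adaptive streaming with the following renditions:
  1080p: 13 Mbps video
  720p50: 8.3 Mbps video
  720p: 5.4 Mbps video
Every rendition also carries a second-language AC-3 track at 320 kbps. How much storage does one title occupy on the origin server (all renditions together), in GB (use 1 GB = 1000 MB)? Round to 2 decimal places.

59.33 GB

286 min = 17160 s
Audio: 320 kbps = 0.320 Mbps.
Sum of rendition bitrates: (13+0.320) + (8.3+0.320) + (5.4+0.320) = 27.660 Mbps.
× 17160 s = 474,646 Mb = 59,331 MB = 59.33 GB.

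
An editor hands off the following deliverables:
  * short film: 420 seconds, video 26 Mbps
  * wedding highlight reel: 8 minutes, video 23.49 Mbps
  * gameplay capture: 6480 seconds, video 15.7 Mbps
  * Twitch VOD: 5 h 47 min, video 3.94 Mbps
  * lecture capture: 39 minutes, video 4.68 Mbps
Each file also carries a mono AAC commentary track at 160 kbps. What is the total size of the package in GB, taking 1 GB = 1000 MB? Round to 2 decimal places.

Audio: 160 kbps = 0.160 Mbps.
short film: 26.160 Mbps × 420 s = 10987.2 Mb
wedding highlight reel: 23.650 Mbps × 480 s = 11352.0 Mb
gameplay capture: 15.860 Mbps × 6480 s = 102772.8 Mb
Twitch VOD: 4.100 Mbps × 20820 s = 85362.0 Mb
lecture capture: 4.840 Mbps × 2340 s = 11325.6 Mb
Total: 221799.6 Mb = 27725.0 MB.
= 27.72 GB.

27.72 GB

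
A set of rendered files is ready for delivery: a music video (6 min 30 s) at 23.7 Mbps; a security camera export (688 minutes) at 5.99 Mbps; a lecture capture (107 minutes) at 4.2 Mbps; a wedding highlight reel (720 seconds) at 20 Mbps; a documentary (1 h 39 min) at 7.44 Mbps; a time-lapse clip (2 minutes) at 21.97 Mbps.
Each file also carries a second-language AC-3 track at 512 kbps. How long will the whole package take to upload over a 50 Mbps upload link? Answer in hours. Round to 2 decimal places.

Audio: 512 kbps = 0.512 Mbps.
music video: 24.212 Mbps × 390 s = 9442.7 Mb
security camera export: 6.502 Mbps × 41280 s = 268402.6 Mb
lecture capture: 4.712 Mbps × 6420 s = 30251.0 Mb
wedding highlight reel: 20.512 Mbps × 720 s = 14768.6 Mb
documentary: 7.952 Mbps × 5940 s = 47234.9 Mb
time-lapse clip: 22.482 Mbps × 120 s = 2697.8 Mb
Total: 372797.6 Mb = 46599.7 MB.
At 50 Mbps: 372797.6 / 50 = 7456 s ≈ 2.07 hours.

2.07 hours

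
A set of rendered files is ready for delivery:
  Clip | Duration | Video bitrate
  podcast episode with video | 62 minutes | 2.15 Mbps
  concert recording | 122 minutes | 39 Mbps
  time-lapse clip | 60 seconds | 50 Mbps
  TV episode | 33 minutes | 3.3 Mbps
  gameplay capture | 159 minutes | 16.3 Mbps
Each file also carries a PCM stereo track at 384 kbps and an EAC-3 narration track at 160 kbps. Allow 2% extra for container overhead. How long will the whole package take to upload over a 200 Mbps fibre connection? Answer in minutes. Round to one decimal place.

Audio total: 384 + 160 = 544 kbps = 0.544 Mbps.
podcast episode with video: 2.694 Mbps × 3720 s × 1.02 = 10222.1 Mb
concert recording: 39.544 Mbps × 7320 s × 1.02 = 295251.3 Mb
time-lapse clip: 50.544 Mbps × 60 s × 1.02 = 3093.3 Mb
TV episode: 3.844 Mbps × 1980 s × 1.02 = 7763.3 Mb
gameplay capture: 16.844 Mbps × 9540 s × 1.02 = 163905.6 Mb
Total: 480235.7 Mb = 60029.5 MB.
At 200 Mbps: 480235.7 / 200 = 2401 s ≈ 40 minutes.

40.0 minutes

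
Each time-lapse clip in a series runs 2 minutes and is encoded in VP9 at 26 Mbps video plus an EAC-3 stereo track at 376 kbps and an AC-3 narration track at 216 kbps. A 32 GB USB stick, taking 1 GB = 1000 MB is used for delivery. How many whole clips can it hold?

80

2 min = 120 s
Audio total: 376 + 216 = 592 kbps = 0.592 Mbps.
Total bitrate: 26.592 Mbps.
Per item: 26.592 Mbps × 120 s = 3,191 Mb = 398.9 MB.
Capacity: 32 GB = 256,000 Mb; 80.22 items → 80 complete.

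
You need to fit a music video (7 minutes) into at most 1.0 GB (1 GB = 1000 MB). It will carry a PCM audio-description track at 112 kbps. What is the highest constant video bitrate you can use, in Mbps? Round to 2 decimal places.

Budget: 1.0 GB = 8000.0 Mb.
7 min = 420 s
Total bitrate budget: 8000.0 Mb / 420 s = 19.048 Mbps.
Audio: 112 kbps = 0.112 Mbps.
Video: 19.048 − 0.112 = 18.936 Mbps.

18.94 Mbps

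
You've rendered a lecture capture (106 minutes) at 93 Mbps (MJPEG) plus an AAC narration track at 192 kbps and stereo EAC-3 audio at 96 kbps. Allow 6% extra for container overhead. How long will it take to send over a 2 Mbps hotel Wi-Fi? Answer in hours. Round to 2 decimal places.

87.35 hours

106 min = 6360 s
Audio total: 192 + 96 = 288 kbps = 0.288 Mbps.
Total bitrate: 93.288 Mbps.
File: 93.288 Mbps × 6360 s = 593311.7 Mb.
With 6% container overhead: ×1.06. → 628910.4 Mb.
At 2 Mbps: 628910.4 / 2 = 314455.2 s ≈ 87.3 hours.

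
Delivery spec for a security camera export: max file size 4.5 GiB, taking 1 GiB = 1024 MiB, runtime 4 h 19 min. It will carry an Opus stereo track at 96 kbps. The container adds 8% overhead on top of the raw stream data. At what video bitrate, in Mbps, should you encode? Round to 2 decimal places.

2.21 Mbps

Budget: 4.5 GiB = 38654.7 Mb.
Stream payload after overhead: 38654.7 / 1.08 = 35791.4 Mb.
4 h 19 min = 259 min = 15540 s
Total bitrate budget: 35791.4 Mb / 15540 s = 2.303 Mbps.
Audio: 96 kbps = 0.096 Mbps.
Video: 2.303 − 0.096 = 2.207 Mbps.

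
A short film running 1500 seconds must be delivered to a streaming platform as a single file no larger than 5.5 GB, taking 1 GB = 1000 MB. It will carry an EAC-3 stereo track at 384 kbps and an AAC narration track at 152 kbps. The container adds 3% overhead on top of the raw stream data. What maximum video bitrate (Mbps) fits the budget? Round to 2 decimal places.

Budget: 5.5 GB = 44000.0 Mb.
Stream payload after overhead: 44000.0 / 1.03 = 42718.4 Mb.
Total bitrate budget: 42718.4 Mb / 1500 s = 28.479 Mbps.
Audio total: 384 + 152 = 536 kbps = 0.536 Mbps.
Video: 28.479 − 0.536 = 27.943 Mbps.

27.94 Mbps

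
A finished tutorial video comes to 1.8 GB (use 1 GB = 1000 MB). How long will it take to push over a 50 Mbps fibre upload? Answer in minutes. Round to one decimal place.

4.8 minutes

File: 1.8 GB = 14400.0 Mb.
At 50 Mbps: 14400.0 / 50 = 288.0 s ≈ 4.8 minutes.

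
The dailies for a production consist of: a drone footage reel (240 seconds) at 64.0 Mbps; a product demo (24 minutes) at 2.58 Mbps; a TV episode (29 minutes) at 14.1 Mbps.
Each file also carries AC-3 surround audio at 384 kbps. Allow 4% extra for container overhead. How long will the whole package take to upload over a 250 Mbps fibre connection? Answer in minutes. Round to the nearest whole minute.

Audio: 384 kbps = 0.384 Mbps.
drone footage reel: 64.384 Mbps × 240 s × 1.04 = 16070.2 Mb
product demo: 2.964 Mbps × 1440 s × 1.04 = 4438.9 Mb
TV episode: 14.484 Mbps × 1740 s × 1.04 = 26210.2 Mb
Total: 46719.4 Mb = 5839.9 MB.
At 250 Mbps: 46719.4 / 250 = 187 s ≈ 3.11 minutes.

3 minutes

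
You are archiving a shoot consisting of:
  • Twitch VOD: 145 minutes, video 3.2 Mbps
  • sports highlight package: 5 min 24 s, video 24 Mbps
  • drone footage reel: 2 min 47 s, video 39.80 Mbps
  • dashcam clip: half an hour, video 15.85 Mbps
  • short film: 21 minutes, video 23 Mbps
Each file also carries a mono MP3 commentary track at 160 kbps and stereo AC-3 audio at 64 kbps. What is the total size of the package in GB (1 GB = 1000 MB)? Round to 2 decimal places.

Audio total: 160 + 64 = 224 kbps = 0.224 Mbps.
Twitch VOD: 3.424 Mbps × 8700 s = 29788.8 Mb
sports highlight package: 24.224 Mbps × 324 s = 7848.6 Mb
drone footage reel: 40.024 Mbps × 167 s = 6684.0 Mb
dashcam clip: 16.074 Mbps × 1800 s = 28933.2 Mb
short film: 23.224 Mbps × 1260 s = 29262.2 Mb
Total: 102516.8 Mb = 12814.6 MB.
= 12.81 GB.

12.81 GB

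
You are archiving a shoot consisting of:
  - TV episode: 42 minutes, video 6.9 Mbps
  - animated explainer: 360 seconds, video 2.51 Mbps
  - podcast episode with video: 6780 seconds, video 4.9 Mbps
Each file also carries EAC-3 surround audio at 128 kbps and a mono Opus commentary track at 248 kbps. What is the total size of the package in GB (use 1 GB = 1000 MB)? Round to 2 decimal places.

Audio total: 128 + 248 = 376 kbps = 0.376 Mbps.
TV episode: 7.276 Mbps × 2520 s = 18335.5 Mb
animated explainer: 2.886 Mbps × 360 s = 1039.0 Mb
podcast episode with video: 5.276 Mbps × 6780 s = 35771.3 Mb
Total: 55145.8 Mb = 6893.2 MB.
= 6.893 GB.

6.89 GB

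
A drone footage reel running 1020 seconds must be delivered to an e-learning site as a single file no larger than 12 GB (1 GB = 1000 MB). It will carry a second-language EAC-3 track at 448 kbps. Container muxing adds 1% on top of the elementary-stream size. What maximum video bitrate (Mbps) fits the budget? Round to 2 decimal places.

Budget: 12 GB = 96000.0 Mb.
Stream payload after overhead: 96000.0 / 1.01 = 95049.5 Mb.
Total bitrate budget: 95049.5 Mb / 1020 s = 93.186 Mbps.
Audio: 448 kbps = 0.448 Mbps.
Video: 93.186 − 0.448 = 92.738 Mbps.

92.74 Mbps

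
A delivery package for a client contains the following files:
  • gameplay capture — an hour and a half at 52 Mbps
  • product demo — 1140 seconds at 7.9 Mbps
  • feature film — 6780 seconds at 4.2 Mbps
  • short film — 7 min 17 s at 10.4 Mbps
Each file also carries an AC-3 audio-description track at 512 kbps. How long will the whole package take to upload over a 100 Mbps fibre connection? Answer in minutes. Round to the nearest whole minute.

55 minutes

Audio: 512 kbps = 0.512 Mbps.
gameplay capture: 52.512 Mbps × 5400 s = 283564.8 Mb
product demo: 8.412 Mbps × 1140 s = 9589.7 Mb
feature film: 4.712 Mbps × 6780 s = 31947.4 Mb
short film: 10.912 Mbps × 437 s = 4768.5 Mb
Total: 329870.4 Mb = 41233.8 MB.
At 100 Mbps: 329870.4 / 100 = 3299 s ≈ 55 minutes.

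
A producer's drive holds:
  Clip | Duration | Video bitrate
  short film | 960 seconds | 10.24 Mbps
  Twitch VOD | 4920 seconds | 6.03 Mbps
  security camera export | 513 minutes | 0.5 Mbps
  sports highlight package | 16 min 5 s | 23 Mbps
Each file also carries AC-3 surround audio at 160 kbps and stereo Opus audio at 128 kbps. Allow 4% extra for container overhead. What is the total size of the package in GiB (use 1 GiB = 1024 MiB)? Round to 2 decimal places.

10.64 GiB

Audio total: 160 + 128 = 288 kbps = 0.288 Mbps.
short film: 10.528 Mbps × 960 s × 1.04 = 10511.2 Mb
Twitch VOD: 6.318 Mbps × 4920 s × 1.04 = 32327.9 Mb
security camera export: 0.788 Mbps × 30780 s × 1.04 = 25224.8 Mb
sports highlight package: 23.288 Mbps × 965 s × 1.04 = 23371.8 Mb
Total: 91435.8 Mb = 11429.5 MB.
= 10.64 GiB.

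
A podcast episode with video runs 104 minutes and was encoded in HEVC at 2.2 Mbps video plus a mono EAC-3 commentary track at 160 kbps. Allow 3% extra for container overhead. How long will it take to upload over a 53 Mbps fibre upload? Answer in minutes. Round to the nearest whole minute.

5 minutes

104 min = 6240 s
Audio: 160 kbps = 0.160 Mbps.
Total bitrate: 2.360 Mbps.
File: 2.360 Mbps × 6240 s = 14726.4 Mb.
With 3% container overhead: ×1.03. → 15168.2 Mb.
At 53 Mbps: 15168.2 / 53 = 286.2 s ≈ 4.77 minutes.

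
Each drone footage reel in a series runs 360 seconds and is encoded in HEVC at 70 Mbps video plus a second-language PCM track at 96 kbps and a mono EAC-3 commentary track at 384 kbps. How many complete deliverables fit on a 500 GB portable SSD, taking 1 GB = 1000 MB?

Audio total: 96 + 384 = 480 kbps = 0.480 Mbps.
Total bitrate: 70.480 Mbps.
Per item: 70.480 Mbps × 360 s = 25,373 Mb = 3,172 MB.
Capacity: 500 GB = 4,000,000 Mb; 157.65 items → 157 complete.

157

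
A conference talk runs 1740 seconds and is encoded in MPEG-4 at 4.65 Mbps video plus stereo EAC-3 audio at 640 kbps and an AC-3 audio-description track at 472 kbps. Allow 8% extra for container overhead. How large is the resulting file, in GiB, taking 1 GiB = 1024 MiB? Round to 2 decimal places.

1.26 GiB

Audio total: 640 + 472 = 1112 kbps = 1.112 Mbps.
Total bitrate: 4.65 + 1.112 = 5.762 Mbps.
Stream data: 5.762 Mbps × 1740 s = 10025.9 Mb.
With 8% container overhead: ×1.08.
10,828 Mb = 1,353,493,800 bytes ÷ 1,073,741,824 = 1.261 GiB.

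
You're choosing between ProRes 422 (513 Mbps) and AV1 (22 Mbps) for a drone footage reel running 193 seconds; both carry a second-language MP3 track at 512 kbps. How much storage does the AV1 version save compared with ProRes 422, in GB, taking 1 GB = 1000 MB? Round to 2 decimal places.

11.85 GB

Audio: 512 kbps = 0.512 Mbps.
ProRes 422: 513.512 Mbps × 193 s = 99107.8 Mb = 12.388 GB.
AV1: 22.512 Mbps × 193 s = 4344.8 Mb = 0.543 GB.
Saving: 12.388 − 0.543 = 11.845 GB.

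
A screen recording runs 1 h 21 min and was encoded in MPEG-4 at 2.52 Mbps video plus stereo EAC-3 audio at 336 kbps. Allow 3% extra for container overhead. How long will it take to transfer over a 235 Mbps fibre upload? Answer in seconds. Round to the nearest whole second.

1 h 21 min = 81 min = 4860 s
Audio: 336 kbps = 0.336 Mbps.
Total bitrate: 2.856 Mbps.
File: 2.856 Mbps × 4860 s = 13880.2 Mb.
With 3% container overhead: ×1.03. → 14296.6 Mb.
At 235 Mbps: 14296.6 / 235 = 60.8 s ≈ 60.8 seconds.

61 seconds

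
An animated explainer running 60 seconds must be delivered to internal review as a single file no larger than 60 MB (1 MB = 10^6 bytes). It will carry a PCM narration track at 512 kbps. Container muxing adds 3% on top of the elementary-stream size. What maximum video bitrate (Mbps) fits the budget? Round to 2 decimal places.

7.25 Mbps

Budget: 60 MB = 480.0 Mb.
Stream payload after overhead: 480.0 / 1.03 = 466.0 Mb.
Total bitrate budget: 466.0 Mb / 60 s = 7.767 Mbps.
Audio: 512 kbps = 0.512 Mbps.
Video: 7.767 − 0.512 = 7.255 Mbps.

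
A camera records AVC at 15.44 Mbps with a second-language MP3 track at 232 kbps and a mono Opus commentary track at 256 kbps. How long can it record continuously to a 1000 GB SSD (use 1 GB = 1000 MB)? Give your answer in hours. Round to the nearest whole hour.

Audio total: 232 + 256 = 488 kbps = 0.488 Mbps.
Total bitrate: 15.44 + 0.488 = 15.928 Mbps.
Capacity: 1000 GB = 8,000,000 Mb.
Recording time: 8,000,000 / 15.928 = 502,260 s ≈ 140 hours.

140 hours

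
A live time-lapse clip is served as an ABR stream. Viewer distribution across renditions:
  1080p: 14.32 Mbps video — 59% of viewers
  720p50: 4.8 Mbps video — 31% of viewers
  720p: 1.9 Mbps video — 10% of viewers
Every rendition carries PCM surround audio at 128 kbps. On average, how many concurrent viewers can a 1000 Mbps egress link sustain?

97

Audio: 128 kbps = 0.128 Mbps.
Average per-viewer bitrate: 0.59×14.448 + 0.31×4.928 + 0.10×2.028 = 10.255 Mbps.
1000 Mbps = 1,000 Mbps; 1,000 / 10.255 = 97.52 → 97.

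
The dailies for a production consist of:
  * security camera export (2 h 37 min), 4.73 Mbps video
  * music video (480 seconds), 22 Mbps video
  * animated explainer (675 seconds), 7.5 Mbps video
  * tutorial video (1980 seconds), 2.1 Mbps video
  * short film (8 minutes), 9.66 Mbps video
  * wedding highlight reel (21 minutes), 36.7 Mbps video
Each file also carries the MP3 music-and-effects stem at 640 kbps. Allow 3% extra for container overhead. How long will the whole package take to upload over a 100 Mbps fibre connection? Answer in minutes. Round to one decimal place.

Audio: 640 kbps = 0.640 Mbps.
security camera export: 5.370 Mbps × 9420 s × 1.03 = 52103.0 Mb
music video: 22.640 Mbps × 480 s × 1.03 = 11193.2 Mb
animated explainer: 8.140 Mbps × 675 s × 1.03 = 5659.3 Mb
tutorial video: 2.740 Mbps × 1980 s × 1.03 = 5588.0 Mb
short film: 10.300 Mbps × 480 s × 1.03 = 5092.3 Mb
wedding highlight reel: 37.340 Mbps × 1260 s × 1.03 = 48459.9 Mb
Total: 128095.6 Mb = 16012.0 MB.
At 100 Mbps: 128095.6 / 100 = 1281 s ≈ 21.3 minutes.

21.3 minutes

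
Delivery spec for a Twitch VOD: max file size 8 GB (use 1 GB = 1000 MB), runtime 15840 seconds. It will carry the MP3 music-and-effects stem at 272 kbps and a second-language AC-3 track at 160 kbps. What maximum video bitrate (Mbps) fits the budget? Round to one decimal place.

Budget: 8 GB = 64000.0 Mb.
Total bitrate budget: 64000.0 Mb / 15840 s = 4.040 Mbps.
Audio total: 272 + 160 = 432 kbps = 0.432 Mbps.
Video: 4.040 − 0.432 = 3.608 Mbps.

3.6 Mbps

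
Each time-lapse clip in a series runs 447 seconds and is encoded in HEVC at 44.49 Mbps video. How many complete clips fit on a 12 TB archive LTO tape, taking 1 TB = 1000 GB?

Per item: 44.490 Mbps × 447 s = 19,887 Mb = 2,486 MB.
Capacity: 12 TB = 96,000,000 Mb; 4827.27 items → 4827 complete.

4827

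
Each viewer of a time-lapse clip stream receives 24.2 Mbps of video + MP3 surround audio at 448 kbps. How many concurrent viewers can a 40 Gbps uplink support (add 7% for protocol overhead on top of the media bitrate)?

1516

Audio: 448 kbps = 0.448 Mbps.
Per-viewer media rate: 24.648 Mbps.
On the wire with 7% overhead: 26.373 Mbps.
40 Gbps = 40,000 Mbps; 40,000 / 26.373 = 1516.68 → 1516 viewers.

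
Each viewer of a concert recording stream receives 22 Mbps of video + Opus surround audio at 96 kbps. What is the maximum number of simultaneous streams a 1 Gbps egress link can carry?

45

Audio: 96 kbps = 0.096 Mbps.
Per-viewer media rate: 22.096 Mbps.
1 Gbps = 1,000 Mbps; 1,000 / 22.096 = 45.26 → 45 viewers.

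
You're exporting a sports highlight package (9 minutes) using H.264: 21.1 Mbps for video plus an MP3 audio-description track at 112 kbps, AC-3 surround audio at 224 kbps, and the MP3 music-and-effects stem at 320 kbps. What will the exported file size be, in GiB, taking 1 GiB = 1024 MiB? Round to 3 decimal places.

1.368 GiB

9 min = 540 s
Audio total: 112 + 224 + 320 = 656 kbps = 0.656 Mbps.
Total bitrate: 21.1 + 0.656 = 21.756 Mbps.
Stream data: 21.756 Mbps × 540 s = 11748.2 Mb.
11,748 Mb = 1,468,530,000 bytes ÷ 1,073,741,824 = 1.368 GiB.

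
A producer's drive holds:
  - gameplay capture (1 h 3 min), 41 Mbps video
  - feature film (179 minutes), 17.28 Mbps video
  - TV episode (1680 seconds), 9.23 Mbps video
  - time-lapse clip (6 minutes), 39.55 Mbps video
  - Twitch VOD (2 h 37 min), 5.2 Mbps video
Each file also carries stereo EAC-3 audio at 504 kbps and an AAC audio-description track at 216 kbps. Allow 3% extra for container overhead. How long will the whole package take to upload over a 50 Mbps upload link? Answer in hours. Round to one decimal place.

Audio total: 504 + 216 = 720 kbps = 0.720 Mbps.
gameplay capture: 41.720 Mbps × 3780 s × 1.03 = 162432.6 Mb
feature film: 18.000 Mbps × 10740 s × 1.03 = 199119.6 Mb
TV episode: 9.950 Mbps × 1680 s × 1.03 = 17217.5 Mb
time-lapse clip: 40.270 Mbps × 360 s × 1.03 = 14932.1 Mb
Twitch VOD: 5.920 Mbps × 9420 s × 1.03 = 57439.4 Mb
Total: 451141.2 Mb = 56392.7 MB.
At 50 Mbps: 451141.2 / 50 = 9023 s ≈ 2.51 hours.

2.5 hours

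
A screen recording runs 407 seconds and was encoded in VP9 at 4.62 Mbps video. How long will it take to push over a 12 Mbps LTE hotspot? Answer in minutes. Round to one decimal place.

File: 4.620 Mbps × 407 s = 1880.3 Mb.
At 12 Mbps: 1880.3 / 12 = 156.7 s ≈ 2.61 minutes.

2.6 minutes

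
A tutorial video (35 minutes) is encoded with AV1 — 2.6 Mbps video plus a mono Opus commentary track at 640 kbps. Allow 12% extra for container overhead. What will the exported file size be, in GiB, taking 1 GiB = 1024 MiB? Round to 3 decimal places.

0.887 GiB

35 min = 2100 s
Audio: 640 kbps = 0.640 Mbps.
Total bitrate: 2.6 + 0.640 = 3.240 Mbps.
Stream data: 3.240 Mbps × 2100 s = 6804.0 Mb.
With 12% container overhead: ×1.12.
7,620 Mb = 952,560,000 bytes ÷ 1,073,741,824 = 0.8871 GiB.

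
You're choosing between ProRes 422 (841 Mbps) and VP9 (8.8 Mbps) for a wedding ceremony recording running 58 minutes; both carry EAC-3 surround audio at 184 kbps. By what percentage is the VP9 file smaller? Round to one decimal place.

98.9%

58 min = 3480 s
Audio: 184 kbps = 0.184 Mbps.
ProRes 422: 841.184 Mbps × 3480 s = 2927320.3 Mb = 340.785 GiB.
VP9: 8.984 Mbps × 3480 s = 31264.3 Mb = 3.640 GiB.
Reduction: (1 − 3.640/340.785) × 100 = 98.93%.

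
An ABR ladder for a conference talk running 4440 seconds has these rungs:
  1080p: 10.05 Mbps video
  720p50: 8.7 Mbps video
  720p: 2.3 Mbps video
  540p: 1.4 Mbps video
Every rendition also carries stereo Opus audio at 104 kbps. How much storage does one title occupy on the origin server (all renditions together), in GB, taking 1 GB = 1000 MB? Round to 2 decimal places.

12.69 GB

Audio: 104 kbps = 0.104 Mbps.
Sum of rendition bitrates: (10.05+0.104) + (8.7+0.104) + (2.3+0.104) + (1.4+0.104) = 22.866 Mbps.
× 4440 s = 101,525 Mb = 12,691 MB = 12.69 GB.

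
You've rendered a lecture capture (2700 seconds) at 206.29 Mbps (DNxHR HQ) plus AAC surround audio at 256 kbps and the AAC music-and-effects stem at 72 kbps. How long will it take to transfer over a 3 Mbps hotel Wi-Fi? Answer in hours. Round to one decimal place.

51.7 hours

Audio total: 256 + 72 = 328 kbps = 0.328 Mbps.
Total bitrate: 206.618 Mbps.
File: 206.618 Mbps × 2700 s = 557868.6 Mb.
At 3 Mbps: 557868.6 / 3 = 185956.2 s ≈ 51.7 hours.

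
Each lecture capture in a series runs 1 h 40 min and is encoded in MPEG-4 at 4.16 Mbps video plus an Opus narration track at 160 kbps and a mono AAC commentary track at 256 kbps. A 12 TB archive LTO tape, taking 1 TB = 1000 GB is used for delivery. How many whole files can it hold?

1 h 40 min = 100 min = 6000 s
Audio total: 160 + 256 = 416 kbps = 0.416 Mbps.
Total bitrate: 4.576 Mbps.
Per item: 4.576 Mbps × 6000 s = 27,456 Mb = 3,432 MB.
Capacity: 12 TB = 96,000,000 Mb; 3496.50 items → 3496 complete.

3496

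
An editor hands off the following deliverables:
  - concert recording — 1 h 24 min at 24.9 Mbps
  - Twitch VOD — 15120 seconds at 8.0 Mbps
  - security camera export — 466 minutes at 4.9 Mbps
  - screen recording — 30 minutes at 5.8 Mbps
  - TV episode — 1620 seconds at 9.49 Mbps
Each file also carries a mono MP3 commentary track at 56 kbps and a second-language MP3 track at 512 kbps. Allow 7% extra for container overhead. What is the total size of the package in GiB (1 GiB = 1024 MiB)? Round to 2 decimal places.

54.63 GiB

Audio total: 56 + 512 = 568 kbps = 0.568 Mbps.
concert recording: 25.468 Mbps × 5040 s × 1.07 = 137343.8 Mb
Twitch VOD: 8.568 Mbps × 15120 s × 1.07 = 138616.5 Mb
security camera export: 5.468 Mbps × 27960 s × 1.07 = 163587.2 Mb
screen recording: 6.368 Mbps × 1800 s × 1.07 = 12264.8 Mb
TV episode: 10.058 Mbps × 1620 s × 1.07 = 17434.5 Mb
Total: 469246.9 Mb = 58655.9 MB.
= 54.63 GiB.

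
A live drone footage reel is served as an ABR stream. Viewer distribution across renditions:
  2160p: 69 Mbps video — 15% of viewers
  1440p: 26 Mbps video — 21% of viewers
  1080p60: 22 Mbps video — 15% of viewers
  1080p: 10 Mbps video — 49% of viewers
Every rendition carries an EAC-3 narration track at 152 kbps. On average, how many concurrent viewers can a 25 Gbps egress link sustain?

1034

Audio: 152 kbps = 0.152 Mbps.
Average per-viewer bitrate: 0.15×69.152 + 0.21×26.152 + 0.15×22.152 + 0.49×10.152 = 24.162 Mbps.
25 Gbps = 25,000 Mbps; 25,000 / 24.162 = 1034.68 → 1034.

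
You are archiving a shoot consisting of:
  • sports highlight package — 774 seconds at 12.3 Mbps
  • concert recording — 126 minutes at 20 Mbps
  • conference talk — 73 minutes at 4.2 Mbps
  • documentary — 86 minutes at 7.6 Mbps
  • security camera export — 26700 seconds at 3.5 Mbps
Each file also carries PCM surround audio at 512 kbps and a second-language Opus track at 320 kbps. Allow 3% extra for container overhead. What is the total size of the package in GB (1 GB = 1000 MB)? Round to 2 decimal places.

44.92 GB

Audio total: 512 + 320 = 832 kbps = 0.832 Mbps.
sports highlight package: 13.132 Mbps × 774 s × 1.03 = 10469.1 Mb
concert recording: 20.832 Mbps × 7560 s × 1.03 = 162214.6 Mb
conference talk: 5.032 Mbps × 4380 s × 1.03 = 22701.4 Mb
documentary: 8.432 Mbps × 5160 s × 1.03 = 44814.4 Mb
security camera export: 4.332 Mbps × 26700 s × 1.03 = 119134.3 Mb
Total: 359333.8 Mb = 44916.7 MB.
= 44.92 GB.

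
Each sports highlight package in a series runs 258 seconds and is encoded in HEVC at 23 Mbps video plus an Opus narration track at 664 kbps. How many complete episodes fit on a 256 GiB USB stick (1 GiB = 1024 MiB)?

Audio: 664 kbps = 0.664 Mbps.
Total bitrate: 23.664 Mbps.
Per item: 23.664 Mbps × 258 s = 6,105 Mb = 763.2 MB.
Capacity: 256 GiB = 2,199,023 Mb; 360.18 items → 360 complete.

360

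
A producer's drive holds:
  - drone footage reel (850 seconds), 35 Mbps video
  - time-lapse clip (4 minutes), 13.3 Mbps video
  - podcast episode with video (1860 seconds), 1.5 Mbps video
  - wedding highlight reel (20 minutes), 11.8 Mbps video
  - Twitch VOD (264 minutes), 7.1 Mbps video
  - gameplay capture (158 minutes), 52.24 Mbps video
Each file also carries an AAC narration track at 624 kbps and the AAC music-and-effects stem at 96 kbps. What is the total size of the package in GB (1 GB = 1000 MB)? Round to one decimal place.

Audio total: 624 + 96 = 720 kbps = 0.720 Mbps.
drone footage reel: 35.720 Mbps × 850 s = 30362.0 Mb
time-lapse clip: 14.020 Mbps × 240 s = 3364.8 Mb
podcast episode with video: 2.220 Mbps × 1860 s = 4129.2 Mb
wedding highlight reel: 12.520 Mbps × 1200 s = 15024.0 Mb
Twitch VOD: 7.820 Mbps × 15840 s = 123868.8 Mb
gameplay capture: 52.960 Mbps × 9480 s = 502060.8 Mb
Total: 678809.6 Mb = 84851.2 MB.
= 84.85 GB.

84.9 GB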